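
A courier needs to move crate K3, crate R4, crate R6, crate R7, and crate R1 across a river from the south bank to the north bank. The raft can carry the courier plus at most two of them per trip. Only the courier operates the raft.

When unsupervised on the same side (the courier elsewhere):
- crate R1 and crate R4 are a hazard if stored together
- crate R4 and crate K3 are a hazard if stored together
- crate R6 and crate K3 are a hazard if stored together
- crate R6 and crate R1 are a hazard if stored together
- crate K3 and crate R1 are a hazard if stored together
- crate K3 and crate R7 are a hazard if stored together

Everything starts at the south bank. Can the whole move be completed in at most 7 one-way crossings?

Yes — this plan uses 7 crossings (≤ 7):
1. Courier goes to the north bank with crate K3 and crate R1.  [the south bank: crate R4, crate R6, crate R7 | the north bank: crate K3, crate R1]
2. Courier goes back to the south bank with crate K3.  [the south bank: crate K3, crate R4, crate R6, crate R7 | the north bank: crate R1]
3. Courier goes to the north bank with crate K3 and crate R7.  [the south bank: crate R4, crate R6 | the north bank: crate K3, crate R1, crate R7]
4. Courier goes back to the south bank with crate K3.  [the south bank: crate K3, crate R4, crate R6 | the north bank: crate R1, crate R7]
5. Courier goes to the north bank with crate R4 and crate R6.  [the south bank: crate K3 | the north bank: crate R1, crate R4, crate R6, crate R7]
6. Courier goes back to the south bank with crate R1.  [the south bank: crate K3, crate R1 | the north bank: crate R4, crate R6, crate R7]
7. Courier goes to the north bank with crate K3 and crate R1.  [the south bank: — | the north bank: crate K3, crate R1, crate R4, crate R6, crate R7]

Yes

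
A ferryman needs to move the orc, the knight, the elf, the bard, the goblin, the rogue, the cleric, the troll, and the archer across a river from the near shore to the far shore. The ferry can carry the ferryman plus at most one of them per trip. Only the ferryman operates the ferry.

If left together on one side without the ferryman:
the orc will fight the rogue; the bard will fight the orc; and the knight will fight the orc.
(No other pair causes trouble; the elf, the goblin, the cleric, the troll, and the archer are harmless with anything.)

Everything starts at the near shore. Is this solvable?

No

Following every safe sequence of crossings from the start, the most of the 9 that can be at the far shore as the ferry arrives there on crossings 1, 3, 5, 7, 9, 11, 13 is 1, 2, 3, 4, 5, 6, 7 respectively; the best ever achieved is 7 of 9.
From crossing 15 on, no configuration arises that was not already reachable earlier: only 288 distinct safe configurations (who is on which side, and where the ferry is) can ever be reached, none of them has everyone across, and every continuation just revisits them. So no valid plan exists.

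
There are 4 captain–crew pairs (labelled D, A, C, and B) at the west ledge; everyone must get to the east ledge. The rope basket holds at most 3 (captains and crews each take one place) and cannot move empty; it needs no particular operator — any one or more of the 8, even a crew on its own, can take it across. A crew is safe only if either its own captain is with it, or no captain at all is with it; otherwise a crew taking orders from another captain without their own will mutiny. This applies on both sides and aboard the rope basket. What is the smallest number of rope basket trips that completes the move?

Counting alone: each trip to the east ledge takes at most 3 across and each return brings at least 1 back, so after t trips out (and t−1 returns) at most 3t − (t−1) of the 8 are across; that first reaches 8 at t = 4, so at least 7 crossings are needed.
The safety rule pushes this higher. Following every safe sequence of crossings, the most of the 8 that can be at the east ledge as the rope basket arrives there on crossing 7 is 7 — never all 8.
So no plan with fewer than 9 crossings exists, and this one achieves 9:
1. captain D and crew D cross → the east ledge.
2. captain D crosses ← the west ledge.
3. captain A, captain D, and crew A cross → the east ledge.
4. captain D and crew D cross ← the west ledge.
5. captain B, captain C, and captain D cross → the east ledge.
6. crew A crosses ← the west ledge.
7. crew A and crew D cross → the east ledge.
8. crew D crosses ← the west ledge.
9. crew B, crew C, and crew D cross → the east ledge.

9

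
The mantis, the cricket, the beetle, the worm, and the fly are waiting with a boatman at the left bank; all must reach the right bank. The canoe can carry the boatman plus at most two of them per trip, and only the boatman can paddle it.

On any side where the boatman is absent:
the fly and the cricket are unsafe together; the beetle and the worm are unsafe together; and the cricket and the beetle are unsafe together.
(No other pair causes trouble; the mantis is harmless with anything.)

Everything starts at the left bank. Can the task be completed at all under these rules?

1. Boatman goes to the right bank with the beetle and the cricket.
2. Boatman goes back to the left bank with the cricket.
3. Boatman goes to the right bank with the fly and the mantis.
4. Boatman goes back to the left bank alone.
5. Boatman goes to the right bank with the cricket and the worm.

Yes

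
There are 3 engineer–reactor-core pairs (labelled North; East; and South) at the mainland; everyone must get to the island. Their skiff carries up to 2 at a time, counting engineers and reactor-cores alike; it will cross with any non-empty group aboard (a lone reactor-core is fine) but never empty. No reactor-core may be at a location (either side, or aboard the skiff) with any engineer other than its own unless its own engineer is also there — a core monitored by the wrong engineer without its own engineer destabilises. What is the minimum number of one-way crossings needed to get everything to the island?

Counting alone: each trip to the island takes at most 2 across and each return brings at least 1 back, so after t trips out (and t−1 returns) at most 2t − (t−1) of the 6 are across; that first reaches 6 at t = 5, so at least 9 crossings are needed.
The safety rule pushes this higher. Following every safe sequence of crossings, the most of the 6 that can be at the island as the skiff arrives there on crossing 9 is 5 — never all 6.
So no plan with fewer than 11 crossings exists, and this one achieves 11:
1. engineer North and reactor-core North cross → the island.
2. engineer North crosses ← the mainland.
3. reactor-core East and reactor-core South cross → the island.
4. reactor-core North crosses ← the mainland.
5. engineer East and engineer South cross → the island.
6. engineer East and reactor-core East cross ← the mainland.
7. engineer East and engineer North cross → the island.
8. reactor-core South crosses ← the mainland.
9. reactor-core East and reactor-core North cross → the island.
10. engineer South crosses ← the mainland.
11. engineer South and reactor-core South cross → the island.

11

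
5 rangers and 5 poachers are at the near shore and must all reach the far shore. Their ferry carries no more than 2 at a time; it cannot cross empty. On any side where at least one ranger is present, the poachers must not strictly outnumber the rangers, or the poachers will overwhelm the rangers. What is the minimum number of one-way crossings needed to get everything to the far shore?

impossible

Following every safe sequence of crossings from the start, the most of the 10 that can be at the far shore as the ferry arrives there on crossings 1, 3, 5, 7 is 2, 3, 4, 5 respectively; the best ever achieved is 5 of 10.
From crossing 9 on, no configuration arises that was not already reachable earlier: only 13 distinct safe configurations (who is on which side, and where the ferry is) can ever be reached, none of them has everyone across, and every continuation just revisits them. They are: 0 rangers + 0 poachers across (ferry back at the start); 0 rangers + 1 poacher across (ferry there); 0 rangers + 1 poacher across (ferry back at the start); 0 rangers + 2 poachers across (ferry there); 0 rangers + 2 poachers across (ferry back at the start); 0 rangers + 3 poachers across (ferry there); 0 rangers + 3 poachers across (ferry back at the start); 0 rangers + 4 poachers across (ferry there); 0 rangers + 4 poachers across (ferry back at the start); 0 rangers + 5 poachers across (ferry there); 1 ranger + 1 poacher across (ferry there); 1 ranger + 1 poacher across (ferry back at the start); 2 rangers + 2 poachers across (ferry there). So no valid plan exists.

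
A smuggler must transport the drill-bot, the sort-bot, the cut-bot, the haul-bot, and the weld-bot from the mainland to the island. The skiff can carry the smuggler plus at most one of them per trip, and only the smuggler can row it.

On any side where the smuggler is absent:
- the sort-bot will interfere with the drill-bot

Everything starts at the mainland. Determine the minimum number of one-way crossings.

Counting alone: the smuggler can take at most 1 across per trip to the island, so moving all 5 needs at least 5 loaded trips out, with a return between consecutive ones — at least 9 crossings.
The plan below uses exactly 9 crossings, so it is optimal:
1. Smuggler goes to the island with the drill-bot.
2. Smuggler goes back to the mainland alone.
3. Smuggler goes to the island with the cut-bot.
4. Smuggler goes back to the mainland alone.
5. Smuggler goes to the island with the haul-bot.
6. Smuggler goes back to the mainland alone.
7. Smuggler goes to the island with the weld-bot.
8. Smuggler goes back to the mainland alone.
9. Smuggler goes to the island with the sort-bot.

9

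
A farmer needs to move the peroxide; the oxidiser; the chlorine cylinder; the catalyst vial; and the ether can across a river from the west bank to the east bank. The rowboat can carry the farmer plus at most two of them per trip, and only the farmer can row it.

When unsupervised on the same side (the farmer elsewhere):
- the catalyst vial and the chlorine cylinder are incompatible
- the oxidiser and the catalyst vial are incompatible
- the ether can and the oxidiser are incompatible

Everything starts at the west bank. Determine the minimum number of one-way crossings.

5

Counting alone: the farmer can take at most 2 across per trip to the east bank, so moving all 5 needs at least 3 loaded trips out, with a return between consecutive ones — at least 5 crossings.
The plan below uses exactly 5 crossings, so it is optimal:
1. Farmer goes to the east bank with the chlorine cylinder and the oxidiser.  [the west bank: the catalyst vial, the ether can, the peroxide | the east bank: the chlorine cylinder, the oxidiser]
2. Farmer goes back to the west bank alone.  [the west bank: the catalyst vial, the ether can, the peroxide | the east bank: the chlorine cylinder, the oxidiser]
3. Farmer goes to the east bank with the peroxide.  [the west bank: the catalyst vial, the ether can | the east bank: the chlorine cylinder, the oxidiser, the peroxide]
4. Farmer goes back to the west bank alone.  [the west bank: the catalyst vial, the ether can | the east bank: the chlorine cylinder, the oxidiser, the peroxide]
5. Farmer goes to the east bank with the catalyst vial and the ether can.  [the west bank: — | the east bank: the catalyst vial, the chlorine cylinder, the ether can, the oxidiser, the peroxide]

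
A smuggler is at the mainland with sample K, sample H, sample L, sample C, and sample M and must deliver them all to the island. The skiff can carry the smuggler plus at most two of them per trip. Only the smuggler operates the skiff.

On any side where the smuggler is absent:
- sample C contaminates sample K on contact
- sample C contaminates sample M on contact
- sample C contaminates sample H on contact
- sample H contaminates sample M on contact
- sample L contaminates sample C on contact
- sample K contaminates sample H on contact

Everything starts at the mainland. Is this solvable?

Yes

1. Smuggler goes to the island with sample C and sample H.
2. Smuggler goes back to the mainland with sample H.
3. Smuggler goes to the island with sample K and sample M.
4. Smuggler goes back to the mainland with sample C.
5. Smuggler goes to the island with sample H and sample L.
6. Smuggler goes back to the mainland with sample H.
7. Smuggler goes to the island with sample C and sample H.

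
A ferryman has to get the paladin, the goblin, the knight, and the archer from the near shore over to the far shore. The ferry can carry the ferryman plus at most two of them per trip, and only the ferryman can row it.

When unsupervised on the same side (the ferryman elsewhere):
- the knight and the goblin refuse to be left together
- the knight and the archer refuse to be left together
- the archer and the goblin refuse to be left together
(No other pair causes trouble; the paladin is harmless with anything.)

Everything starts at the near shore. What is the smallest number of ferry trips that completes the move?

Counting alone: the ferryman can take at most 2 across per trip to the far shore, so moving all 4 needs at least 2 loaded trips out, with a return between consecutive ones — at least 3 crossings.
The safety rule pushes this higher. Following every safe sequence of crossings, the most of the 4 that can be at the far shore as the ferry arrives there on crossing 3 is 3 — never all 4.
So no plan with fewer than 5 crossings exists, and this one achieves 5:
1. Ferryman goes to the far shore with the goblin and the knight.  [the near shore: the archer, the paladin | the far shore: the goblin, the knight]
2. Ferryman goes back to the near shore with the goblin.  [the near shore: the archer, the goblin, the paladin | the far shore: the knight]
3. Ferryman goes to the far shore with the goblin and the paladin.  [the near shore: the archer | the far shore: the goblin, the knight, the paladin]
4. Ferryman goes back to the near shore with the goblin.  [the near shore: the archer, the goblin | the far shore: the knight, the paladin]
5. Ferryman goes to the far shore with the archer and the goblin.  [the near shore: — | the far shore: the archer, the goblin, the knight, the paladin]

5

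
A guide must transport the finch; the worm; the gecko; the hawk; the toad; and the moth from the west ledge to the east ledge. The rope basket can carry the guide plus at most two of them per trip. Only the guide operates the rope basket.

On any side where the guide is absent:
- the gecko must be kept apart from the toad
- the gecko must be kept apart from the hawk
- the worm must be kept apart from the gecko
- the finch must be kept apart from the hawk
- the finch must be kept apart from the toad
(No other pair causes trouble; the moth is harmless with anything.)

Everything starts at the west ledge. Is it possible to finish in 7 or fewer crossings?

Yes

Yes — this plan uses 7 crossings (≤ 7):
1. Guide goes to the east ledge with the finch and the gecko.
2. Guide goes back to the west ledge alone.
3. Guide goes to the east ledge with the hawk and the worm.
4. Guide goes back to the west ledge with the finch and the gecko.
5. Guide goes to the east ledge with the moth and the toad.
6. Guide goes back to the west ledge alone.
7. Guide goes to the east ledge with the finch and the gecko.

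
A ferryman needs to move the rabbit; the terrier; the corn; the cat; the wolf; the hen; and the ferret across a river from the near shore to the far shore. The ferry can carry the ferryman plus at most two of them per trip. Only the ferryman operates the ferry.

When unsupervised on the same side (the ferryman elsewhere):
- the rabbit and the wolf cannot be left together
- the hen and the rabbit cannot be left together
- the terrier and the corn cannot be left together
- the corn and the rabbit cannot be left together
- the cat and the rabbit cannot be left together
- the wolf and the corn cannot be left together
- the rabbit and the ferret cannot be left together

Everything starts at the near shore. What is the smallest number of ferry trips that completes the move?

11

Counting alone: the ferryman can take at most 2 across per trip to the far shore, so moving all 7 needs at least 4 loaded trips out, with a return between consecutive ones — at least 7 crossings.
The safety rule pushes this higher. Following every safe sequence of crossings, the most of the 7 that can be at the far shore as the ferry arrives there on crossings 7, 9 is 5, 6 respectively — never all 7.
So no plan with fewer than 11 crossings exists, and this one achieves 11:
1. Ferryman goes to the far shore with the corn and the rabbit.  [the near shore: the cat, the ferret, the hen, the terrier, the wolf | the far shore: the corn, the rabbit]
2. Ferryman goes back to the near shore with the rabbit.  [the near shore: the cat, the ferret, the hen, the rabbit, the terrier, the wolf | the far shore: the corn]
3. Ferryman goes to the far shore with the rabbit and the terrier.  [the near shore: the cat, the ferret, the hen, the wolf | the far shore: the corn, the rabbit, the terrier]
4. Ferryman goes back to the near shore with the corn.  [the near shore: the cat, the corn, the ferret, the hen, the wolf | the far shore: the rabbit, the terrier]
5. Ferryman goes to the far shore with the cat and the wolf.  [the near shore: the corn, the ferret, the hen | the far shore: the cat, the rabbit, the terrier, the wolf]
6. Ferryman goes back to the near shore with the rabbit.  [the near shore: the corn, the ferret, the hen, the rabbit | the far shore: the cat, the terrier, the wolf]
7. Ferryman goes to the far shore with the hen and the rabbit.  [the near shore: the corn, the ferret | the far shore: the cat, the hen, the rabbit, the terrier, the wolf]
8. Ferryman goes back to the near shore with the rabbit.  [the near shore: the corn, the ferret, the rabbit | the far shore: the cat, the hen, the terrier, the wolf]
9. Ferryman goes to the far shore with the ferret and the rabbit.  [the near shore: the corn | the far shore: the cat, the ferret, the hen, the rabbit, the terrier, the wolf]
10. Ferryman goes back to the near shore with the rabbit.  [the near shore: the corn, the rabbit | the far shore: the cat, the ferret, the hen, the terrier, the wolf]
11. Ferryman goes to the far shore with the corn and the rabbit.  [the near shore: — | the far shore: the cat, the corn, the ferret, the hen, the rabbit, the terrier, the wolf]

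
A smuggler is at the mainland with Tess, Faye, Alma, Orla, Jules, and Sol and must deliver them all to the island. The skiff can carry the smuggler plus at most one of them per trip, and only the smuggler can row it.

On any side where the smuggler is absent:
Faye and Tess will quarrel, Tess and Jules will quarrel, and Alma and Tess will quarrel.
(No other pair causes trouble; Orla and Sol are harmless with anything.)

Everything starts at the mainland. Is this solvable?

Following every safe sequence of crossings from the start, the most of the 6 that can be at the island as the skiff arrives there on crossings 1, 3, 5, 7 is 1, 2, 3, 4 respectively; the best ever achieved is 4 of 6.
From crossing 9 on, no configuration arises that was not already reachable earlier: only 36 distinct safe configurations (who is on which side, and where the skiff is) can ever be reached, none of them has everyone across, and every continuation just revisits them. So no valid plan exists.

No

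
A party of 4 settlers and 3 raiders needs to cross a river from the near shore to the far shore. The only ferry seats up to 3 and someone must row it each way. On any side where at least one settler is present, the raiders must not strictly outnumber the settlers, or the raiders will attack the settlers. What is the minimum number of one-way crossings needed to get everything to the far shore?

Counting alone: each trip to the far shore takes at most 3 across and each return brings at least 1 back, so after t trips out (and t−1 returns) at most 3t − (t−1) of the 7 are across; that first reaches 7 at t = 3, so at least 5 crossings are needed.
The plan below uses exactly 5 crossings, so it is optimal:
1. 3 raiders → the far shore.  (the near shore: 4S 0R; the far shore: 0S 3R)
2. 1 raider ← the near shore.  (the near shore: 4S 1R; the far shore: 0S 2R)
3. 3 settlers → the far shore.  (the near shore: 1S 1R; the far shore: 3S 2R)
4. 1 settler ← the near shore.  (the near shore: 2S 1R; the far shore: 2S 2R)
5. 2 settlers and 1 raider → the far shore.  (the near shore: 0S 0R; the far shore: 4S 3R)

5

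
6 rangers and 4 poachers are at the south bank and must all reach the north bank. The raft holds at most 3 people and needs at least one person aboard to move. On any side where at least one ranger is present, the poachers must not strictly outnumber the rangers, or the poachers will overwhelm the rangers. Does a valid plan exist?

1. 2 poachers → the north bank.  (the south bank: 6R 2P; the north bank: 0R 2P)
2. 1 poacher ← the south bank.  (the south bank: 6R 3P; the north bank: 0R 1P)
3. 3 poachers → the north bank.  (the south bank: 6R 0P; the north bank: 0R 4P)
4. 1 poacher ← the south bank.  (the south bank: 6R 1P; the north bank: 0R 3P)
5. 3 rangers → the north bank.  (the south bank: 3R 1P; the north bank: 3R 3P)
6. 1 poacher ← the south bank.  (the south bank: 3R 2P; the north bank: 3R 2P)
7. 1 ranger and 2 poachers → the north bank.  (the south bank: 2R 0P; the north bank: 4R 4P)
8. 1 poacher ← the south bank.  (the south bank: 2R 1P; the north bank: 4R 3P)
9. 2 rangers and 1 poacher → the north bank.  (the south bank: 0R 0P; the north bank: 6R 4P)

Yes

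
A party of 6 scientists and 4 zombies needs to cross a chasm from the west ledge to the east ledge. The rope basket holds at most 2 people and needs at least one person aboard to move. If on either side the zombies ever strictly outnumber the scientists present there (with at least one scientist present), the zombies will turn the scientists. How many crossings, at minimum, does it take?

Counting alone: each trip to the east ledge takes at most 2 across and each return brings at least 1 back, so after t trips out (and t−1 returns) at most 2t − (t−1) of the 10 are across; that first reaches 10 at t = 9, so at least 17 crossings are needed.
The plan below uses exactly 17 crossings, so it is optimal:
1. 2 zombies → the east ledge.  (the west ledge: 6S 2Z; the east ledge: 0S 2Z)
2. 1 zombie ← the west ledge.  (the west ledge: 6S 3Z; the east ledge: 0S 1Z)
3. 2 zombies → the east ledge.  (the west ledge: 6S 1Z; the east ledge: 0S 3Z)
4. 1 zombie ← the west ledge.  (the west ledge: 6S 2Z; the east ledge: 0S 2Z)
5. 2 scientists → the east ledge.  (the west ledge: 4S 2Z; the east ledge: 2S 2Z)
6. 1 zombie ← the west ledge.  (the west ledge: 4S 3Z; the east ledge: 2S 1Z)
7. 1 scientist and 1 zombie → the east ledge.  (the west ledge: 3S 2Z; the east ledge: 3S 2Z)
8. 1 zombie ← the west ledge.  (the west ledge: 3S 3Z; the east ledge: 3S 1Z)
9. 2 zombies → the east ledge.  (the west ledge: 3S 1Z; the east ledge: 3S 3Z)
10. 1 zombie ← the west ledge.  (the west ledge: 3S 2Z; the east ledge: 3S 2Z)
11. 1 scientist and 1 zombie → the east ledge.  (the west ledge: 2S 1Z; the east ledge: 4S 3Z)
12. 1 zombie ← the west ledge.  (the west ledge: 2S 2Z; the east ledge: 4S 2Z)
13. 2 zombies → the east ledge.  (the west ledge: 2S 0Z; the east ledge: 4S 4Z)
14. 1 zombie ← the west ledge.  (the west ledge: 2S 1Z; the east ledge: 4S 3Z)
15. 1 scientist and 1 zombie → the east ledge.  (the west ledge: 1S 0Z; the east ledge: 5S 4Z)
16. 1 zombie ← the west ledge.  (the west ledge: 1S 1Z; the east ledge: 5S 3Z)
17. 1 scientist and 1 zombie → the east ledge.  (the west ledge: 0S 0Z; the east ledge: 6S 4Z)

17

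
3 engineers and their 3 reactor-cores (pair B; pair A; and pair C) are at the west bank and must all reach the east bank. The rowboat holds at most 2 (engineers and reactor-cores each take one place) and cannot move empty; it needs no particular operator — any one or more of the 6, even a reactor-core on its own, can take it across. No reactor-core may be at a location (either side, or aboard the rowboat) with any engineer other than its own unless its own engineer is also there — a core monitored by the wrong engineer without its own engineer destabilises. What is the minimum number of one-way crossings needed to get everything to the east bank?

11

Counting alone: each trip to the east bank takes at most 2 across and each return brings at least 1 back, so after t trips out (and t−1 returns) at most 2t − (t−1) of the 6 are across; that first reaches 6 at t = 5, so at least 9 crossings are needed.
The safety rule pushes this higher. Following every safe sequence of crossings, the most of the 6 that can be at the east bank as the rowboat arrives there on crossing 9 is 5 — never all 6.
So no plan with fewer than 11 crossings exists, and this one achieves 11:
1. engineer B and reactor-core B cross → the east bank.
2. engineer B crosses ← the west bank.
3. reactor-core A and reactor-core C cross → the east bank.
4. reactor-core B crosses ← the west bank.
5. engineer A and engineer C cross → the east bank.
6. engineer A and reactor-core A cross ← the west bank.
7. engineer A and engineer B cross → the east bank.
8. reactor-core C crosses ← the west bank.
9. reactor-core A and reactor-core B cross → the east bank.
10. engineer C crosses ← the west bank.
11. engineer C and reactor-core C cross → the east bank.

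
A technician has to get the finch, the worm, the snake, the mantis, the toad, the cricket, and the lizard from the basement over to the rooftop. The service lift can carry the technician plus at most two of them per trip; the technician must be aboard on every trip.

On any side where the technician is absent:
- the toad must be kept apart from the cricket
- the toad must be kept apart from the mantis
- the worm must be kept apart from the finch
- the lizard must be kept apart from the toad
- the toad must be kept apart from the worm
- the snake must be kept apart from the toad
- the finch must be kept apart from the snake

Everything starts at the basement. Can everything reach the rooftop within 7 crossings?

No

Counting alone: the technician can take at most 2 across per trip to the rooftop, so moving all 7 needs at least 4 loaded trips out, with a return between consecutive ones — at least 7 crossings.
The safety rule pushes this higher. Following every safe sequence of crossings, the most of the 7 that can be at the rooftop as the service lift arrives there on crossing 7 is 6 — never all 7.
So the move cannot be finished within 7 crossings. (The shortest complete plan takes 9:)
1. Technician goes to the rooftop with the finch and the toad.
2. Technician goes back to the basement alone.
3. Technician goes to the rooftop with the snake and the worm.
4. Technician goes back to the basement with the finch and the toad.
5. Technician goes to the rooftop with the mantis and the toad.
6. Technician goes back to the basement with the toad.
7. Technician goes to the rooftop with the cricket and the lizard.
8. Technician goes back to the basement alone.
9. Technician goes to the rooftop with the finch and the toad.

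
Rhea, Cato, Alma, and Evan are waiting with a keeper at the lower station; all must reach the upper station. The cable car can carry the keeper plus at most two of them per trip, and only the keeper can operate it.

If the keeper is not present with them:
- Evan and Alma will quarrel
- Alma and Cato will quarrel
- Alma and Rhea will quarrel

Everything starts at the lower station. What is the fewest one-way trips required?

5

Counting alone: the keeper can take at most 2 across per trip to the upper station, so moving all 4 needs at least 2 loaded trips out, with a return between consecutive ones — at least 3 crossings.
The safety rule pushes this higher. Following every safe sequence of crossings, the most of the 4 that can be at the upper station as the cable car arrives there on crossing 3 is 3 — never all 4.
So no plan with fewer than 5 crossings exists, and this one achieves 5:
1. Keeper goes to the upper station with Alma.
2. Keeper goes back to the lower station alone.
3. Keeper goes to the upper station with Cato and Rhea.
4. Keeper goes back to the lower station with Alma.
5. Keeper goes to the upper station with Alma and Evan.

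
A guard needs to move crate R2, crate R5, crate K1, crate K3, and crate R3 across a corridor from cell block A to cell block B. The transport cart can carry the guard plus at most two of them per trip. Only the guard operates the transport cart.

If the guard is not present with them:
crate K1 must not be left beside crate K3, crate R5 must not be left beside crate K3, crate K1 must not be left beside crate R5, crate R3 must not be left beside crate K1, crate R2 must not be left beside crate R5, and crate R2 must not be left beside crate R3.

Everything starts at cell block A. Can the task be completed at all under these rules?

No

Whatever the first load, the items left behind include a forbidden pair without the guard. No opening move is safe, so no plan exists.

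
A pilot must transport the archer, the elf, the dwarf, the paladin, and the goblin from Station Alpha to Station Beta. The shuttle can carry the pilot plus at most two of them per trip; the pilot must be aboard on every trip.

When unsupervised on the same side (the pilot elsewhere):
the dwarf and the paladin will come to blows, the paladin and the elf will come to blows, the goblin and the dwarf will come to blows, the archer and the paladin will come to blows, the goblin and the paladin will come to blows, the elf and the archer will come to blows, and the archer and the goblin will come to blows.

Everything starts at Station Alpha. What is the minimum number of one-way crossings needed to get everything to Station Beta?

impossible

Whatever the first load, the items left behind include a forbidden pair without the pilot. No opening move is safe, so no plan exists.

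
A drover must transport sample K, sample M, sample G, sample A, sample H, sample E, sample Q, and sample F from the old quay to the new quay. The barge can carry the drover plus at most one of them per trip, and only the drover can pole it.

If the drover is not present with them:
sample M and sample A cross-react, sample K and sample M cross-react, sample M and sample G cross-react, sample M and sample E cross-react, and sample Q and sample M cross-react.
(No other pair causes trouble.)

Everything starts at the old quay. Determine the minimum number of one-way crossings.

Following every safe sequence of crossings from the start, the most of the 8 that can be at the new quay as the barge arrives there on crossings 1, 3, 5, 7 is 1, 2, 3, 4 respectively; the best ever achieved is 4 of 8.
From crossing 9 on, no configuration arises that was not already reachable earlier: only 52 distinct safe configurations (who is on which side, and where the barge is) can ever be reached, none of them has everyone across, and every continuation just revisits them. So no valid plan exists.

impossible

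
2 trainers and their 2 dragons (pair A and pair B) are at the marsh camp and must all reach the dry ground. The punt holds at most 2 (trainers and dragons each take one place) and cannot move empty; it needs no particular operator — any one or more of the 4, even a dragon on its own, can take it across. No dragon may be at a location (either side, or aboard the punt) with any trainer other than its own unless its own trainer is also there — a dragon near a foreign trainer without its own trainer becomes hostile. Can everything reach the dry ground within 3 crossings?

No

Counting alone: each trip to the dry ground takes at most 2 across and each return brings at least 1 back, so after t trips out (and t−1 returns) at most 2t − (t−1) of the 4 are across; that first reaches 4 at t = 3, so at least 5 crossings are needed.
Since 3 < 5, 3 crossings cannot be enough. (The shortest complete plan in fact takes 5:)
1. dragon A and trainer A cross → the dry ground.
2. trainer A crosses ← the marsh camp.
3. trainer A and trainer B cross → the dry ground.
4. trainer B crosses ← the marsh camp.
5. dragon B and trainer B cross → the dry ground.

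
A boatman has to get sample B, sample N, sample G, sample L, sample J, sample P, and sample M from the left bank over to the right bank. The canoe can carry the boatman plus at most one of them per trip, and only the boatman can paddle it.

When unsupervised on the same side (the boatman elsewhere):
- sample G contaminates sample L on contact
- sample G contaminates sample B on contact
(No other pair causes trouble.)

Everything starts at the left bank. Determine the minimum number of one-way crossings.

Counting alone: the boatman can take at most 1 across per trip to the right bank, so moving all 7 needs at least 7 loaded trips out, with a return between consecutive ones — at least 13 crossings.
The safety rule pushes this higher. Following every safe sequence of crossings, the most of the 7 that can be at the right bank as the canoe arrives there on crossing 13 is 6 — never all 7.
So no plan with fewer than 15 crossings exists, and this one achieves 15:
1. Boatman goes to the right bank with sample G.
2. Boatman goes back to the left bank alone.
3. Boatman goes to the right bank with sample B.
4. Boatman goes back to the left bank with sample G.
5. Boatman goes to the right bank with sample L.
6. Boatman goes back to the left bank alone.
7. Boatman goes to the right bank with sample N.
8. Boatman goes back to the left bank alone.
9. Boatman goes to the right bank with sample J.
10. Boatman goes back to the left bank alone.
11. Boatman goes to the right bank with sample P.
12. Boatman goes back to the left bank alone.
13. Boatman goes to the right bank with sample M.
14. Boatman goes back to the left bank alone.
15. Boatman goes to the right bank with sample G.

15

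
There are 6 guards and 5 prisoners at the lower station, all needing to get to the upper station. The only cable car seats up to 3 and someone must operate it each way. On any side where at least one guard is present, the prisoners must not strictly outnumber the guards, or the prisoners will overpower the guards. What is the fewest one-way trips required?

Counting alone: each trip to the upper station takes at most 3 across and each return brings at least 1 back, so after t trips out (and t−1 returns) at most 3t − (t−1) of the 11 are across; that first reaches 11 at t = 5, so at least 9 crossings are needed.
The plan below uses exactly 9 crossings, so it is optimal:
1. 3 prisoners → the upper station.  (the lower station: 6G 2P; the upper station: 0G 3P)
2. 1 prisoner ← the lower station.  (the lower station: 6G 3P; the upper station: 0G 2P)
3. 3 guards → the upper station.  (the lower station: 3G 3P; the upper station: 3G 2P)
4. 1 guard ← the lower station.  (the lower station: 4G 3P; the upper station: 2G 2P)
5. 2 guards and 1 prisoner → the upper station.  (the lower station: 2G 2P; the upper station: 4G 3P)
6. 1 guard ← the lower station.  (the lower station: 3G 2P; the upper station: 3G 3P)
7. 2 guards and 1 prisoner → the upper station.  (the lower station: 1G 1P; the upper station: 5G 4P)
8. 1 guard ← the lower station.  (the lower station: 2G 1P; the upper station: 4G 4P)
9. 2 guards and 1 prisoner → the upper station.  (the lower station: 0G 0P; the upper station: 6G 5P)

9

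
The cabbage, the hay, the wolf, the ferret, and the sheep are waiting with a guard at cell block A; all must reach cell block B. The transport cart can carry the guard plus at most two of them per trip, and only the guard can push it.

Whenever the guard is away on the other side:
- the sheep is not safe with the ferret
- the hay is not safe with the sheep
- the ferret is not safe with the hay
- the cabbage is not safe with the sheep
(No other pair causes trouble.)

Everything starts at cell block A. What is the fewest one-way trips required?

7

Counting alone: the guard can take at most 2 across per trip to cell block B, so moving all 5 needs at least 3 loaded trips out, with a return between consecutive ones — at least 5 crossings.
The safety rule pushes this higher. Following every safe sequence of crossings, the most of the 5 that can be at cell block B as the transport cart arrives there on crossing 5 is 4 — never all 5.
So no plan with fewer than 7 crossings exists, and this one achieves 7:
1. Guard goes to cell block B with the hay and the sheep.
2. Guard goes back to cell block A with the hay.
3. Guard goes to cell block B with the cabbage and the hay.
4. Guard goes back to cell block A with the sheep.
5. Guard goes to cell block B with the ferret and the wolf.
6. Guard goes back to cell block A with the hay.
7. Guard goes to cell block B with the hay and the sheep.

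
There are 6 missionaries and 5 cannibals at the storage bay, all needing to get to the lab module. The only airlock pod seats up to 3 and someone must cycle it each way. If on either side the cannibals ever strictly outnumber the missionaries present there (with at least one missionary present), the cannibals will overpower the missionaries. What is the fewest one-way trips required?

Counting alone: each trip to the lab module takes at most 3 across and each return brings at least 1 back, so after t trips out (and t−1 returns) at most 3t − (t−1) of the 11 are across; that first reaches 11 at t = 5, so at least 9 crossings are needed.
The plan below uses exactly 9 crossings, so it is optimal:
1. 3 cannibals → the lab module.  (the storage bay: 6M 2C; the lab module: 0M 3C)
2. 1 cannibal ← the storage bay.  (the storage bay: 6M 3C; the lab module: 0M 2C)
3. 3 missionaries → the lab module.  (the storage bay: 3M 3C; the lab module: 3M 2C)
4. 1 missionary ← the storage bay.  (the storage bay: 4M 3C; the lab module: 2M 2C)
5. 2 missionaries and 1 cannibal → the lab module.  (the storage bay: 2M 2C; the lab module: 4M 3C)
6. 1 missionary ← the storage bay.  (the storage bay: 3M 2C; the lab module: 3M 3C)
7. 2 missionaries and 1 cannibal → the lab module.  (the storage bay: 1M 1C; the lab module: 5M 4C)
8. 1 missionary ← the storage bay.  (the storage bay: 2M 1C; the lab module: 4M 4C)
9. 2 missionaries and 1 cannibal → the lab module.  (the storage bay: 0M 0C; the lab module: 6M 5C)

9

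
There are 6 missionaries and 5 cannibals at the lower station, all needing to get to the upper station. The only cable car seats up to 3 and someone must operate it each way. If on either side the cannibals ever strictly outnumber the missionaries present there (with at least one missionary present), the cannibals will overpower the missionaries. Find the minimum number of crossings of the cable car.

Counting alone: each trip to the upper station takes at most 3 across and each return brings at least 1 back, so after t trips out (and t−1 returns) at most 3t − (t−1) of the 11 are across; that first reaches 11 at t = 5, so at least 9 crossings are needed.
The plan below uses exactly 9 crossings, so it is optimal:
1. 3 cannibals → the upper station.  (the lower station: 6M 2C; the upper station: 0M 3C)
2. 1 cannibal ← the lower station.  (the lower station: 6M 3C; the upper station: 0M 2C)
3. 3 missionaries → the upper station.  (the lower station: 3M 3C; the upper station: 3M 2C)
4. 1 missionary ← the lower station.  (the lower station: 4M 3C; the upper station: 2M 2C)
5. 2 missionaries and 1 cannibal → the upper station.  (the lower station: 2M 2C; the upper station: 4M 3C)
6. 1 missionary ← the lower station.  (the lower station: 3M 2C; the upper station: 3M 3C)
7. 2 missionaries and 1 cannibal → the upper station.  (the lower station: 1M 1C; the upper station: 5M 4C)
8. 1 missionary ← the lower station.  (the lower station: 2M 1C; the upper station: 4M 4C)
9. 2 missionaries and 1 cannibal → the upper station.  (the lower station: 0M 0C; the upper station: 6M 5C)

9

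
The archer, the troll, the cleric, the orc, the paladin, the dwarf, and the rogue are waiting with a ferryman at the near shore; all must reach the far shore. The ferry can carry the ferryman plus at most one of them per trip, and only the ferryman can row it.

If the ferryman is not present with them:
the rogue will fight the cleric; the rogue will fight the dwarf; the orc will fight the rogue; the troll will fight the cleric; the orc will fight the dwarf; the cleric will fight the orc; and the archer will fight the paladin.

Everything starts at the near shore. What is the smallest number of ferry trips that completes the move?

impossible

Whatever the first load, the items left behind include a forbidden pair without the ferryman. No opening move is safe, so no plan exists.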